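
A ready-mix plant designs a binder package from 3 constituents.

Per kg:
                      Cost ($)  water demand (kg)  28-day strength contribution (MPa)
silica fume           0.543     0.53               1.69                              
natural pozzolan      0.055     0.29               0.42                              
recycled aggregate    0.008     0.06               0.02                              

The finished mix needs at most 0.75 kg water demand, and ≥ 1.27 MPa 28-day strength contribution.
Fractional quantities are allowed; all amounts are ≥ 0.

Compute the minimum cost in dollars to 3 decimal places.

Treat it as an LP. Let x1 = kg of silica fume, x2 = kg of natural pozzolan, x3 = kg of recycled aggregate.
min 0.543x1 + 0.055x2 + 0.008x3 s.t.:
  0.53x1 + 0.29x2 + 0.06x3 ≤ 0.75   (water demand)
  1.69x1 + 0.42x2 + 0.02x3 ≥ 1.27   (28-day strength contribution)
  x1, x2, x3 ≥ 0.
The optimal basis is {silica fume, natural pozzolan}; recycled aggregate drops out. There the water demand and 28-day strength contribution constraints are tight.
Optimal quantities: silica fume = 0.1993 kg, natural pozzolan = 2.222 kg.
Objective = 0.543·0.1993 + 0.055·2.222 = 0.23043.

$0.230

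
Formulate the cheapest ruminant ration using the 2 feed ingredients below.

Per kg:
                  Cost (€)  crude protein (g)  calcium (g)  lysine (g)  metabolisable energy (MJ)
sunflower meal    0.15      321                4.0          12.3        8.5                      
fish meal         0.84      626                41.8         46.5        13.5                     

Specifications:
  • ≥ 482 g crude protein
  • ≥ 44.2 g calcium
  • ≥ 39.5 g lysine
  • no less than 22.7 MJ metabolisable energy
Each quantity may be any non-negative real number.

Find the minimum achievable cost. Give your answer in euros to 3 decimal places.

This is a linear program. Let x1 = kg of sunflower meal, x2 = kg of fish meal.
Minimize 0.15x1 + 0.84x2 subject to:
  321x1 + 626x2 ≥ 482   (crude protein)
  4x1 + 41.8x2 ≥ 44.2   (calcium)
  12.3x1 + 46.5x2 ≥ 39.5   (lysine)
  8.5x1 + 13.5x2 ≥ 22.7   (metabolisable energy)
  x1, x2 ≥ 0.
Both inputs are positive at the optimum. Binding constraints: calcium and metabolisable energy.
Optimal quantities: sunflower meal = 1.169 kg, fish meal = 0.9456 kg.
Objective = 0.15·1.169 + 0.84·0.9456 = 0.96965.

€0.970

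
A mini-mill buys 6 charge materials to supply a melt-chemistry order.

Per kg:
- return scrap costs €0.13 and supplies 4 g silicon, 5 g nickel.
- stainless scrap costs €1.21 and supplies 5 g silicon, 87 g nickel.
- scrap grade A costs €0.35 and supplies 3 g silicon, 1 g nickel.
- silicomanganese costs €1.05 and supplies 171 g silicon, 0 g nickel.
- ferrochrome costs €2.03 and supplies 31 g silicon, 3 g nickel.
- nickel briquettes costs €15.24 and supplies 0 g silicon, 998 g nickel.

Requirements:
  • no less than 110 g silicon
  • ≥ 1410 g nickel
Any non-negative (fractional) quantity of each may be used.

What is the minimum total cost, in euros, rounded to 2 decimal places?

Let x1 = kg of return scrap, x2 = kg of stainless scrap, x3 = kg of scrap grade A, x4 = kg of silicomanganese, x5 = kg of ferrochrome, x6 = kg of nickel briquettes.
min 0.13x1 + 1.21x2 + 0.35x3 + 1.05x4 + 2.03x5 + 15.24x6 s.t.:
  4x1 + 5x2 + 3x3 + 171x4 + 31x5 ≥ 110   (silicon)
  5x1 + 87x2 + 1x3 + 3x5 + 998x6 ≥ 1410   (nickel)
  x1, x2, x3, x4, x5, x6 ≥ 0.
The optimal basis is {stainless scrap, silicomanganese}; return scrap, scrap grade A, ferrochrome, nickel briquettes drop out. Binding constraints: silicon and nickel.
That vertex is x2 = 16.21, x4 = 0.1694.
Hence cost = 1.21·16.21 + 1.05·0.1694 = €19.7920.

€19.79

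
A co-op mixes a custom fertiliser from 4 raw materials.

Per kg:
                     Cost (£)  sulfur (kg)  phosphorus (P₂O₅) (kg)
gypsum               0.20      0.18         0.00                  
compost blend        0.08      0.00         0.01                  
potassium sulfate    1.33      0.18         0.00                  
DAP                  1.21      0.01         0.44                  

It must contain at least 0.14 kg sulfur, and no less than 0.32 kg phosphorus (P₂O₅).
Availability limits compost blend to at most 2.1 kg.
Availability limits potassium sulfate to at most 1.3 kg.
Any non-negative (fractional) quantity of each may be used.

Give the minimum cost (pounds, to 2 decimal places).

Let x1 = kg of gypsum, x2 = kg of compost blend, x3 = kg of potassium sulfate, x4 = kg of DAP.
Minimise 0.2x1 + 0.08x2 + 1.33x3 + 1.21x4 s.t.:
  0.18x1 + 0.18x3 + 0.01x4 ≥ 0.14   (sulfur)
  0.01x2 + 0.44x4 ≥ 0.32   (phosphorus (P₂O₅))
  x2 ≤ 2.1
  x3 ≤ 1.3
  x1, x2, x3, x4 ≥ 0.
The optimal basis is {gypsum, DAP}; compost blend, potassium sulfate drop out. There the sulfur and phosphorus (P₂O₅) constraints are tight.
That vertex is x1 = 0.7374, x4 = 0.7273.
Objective = 0.2·0.7374 + 1.21·0.7273 = 1.0275.

£1.03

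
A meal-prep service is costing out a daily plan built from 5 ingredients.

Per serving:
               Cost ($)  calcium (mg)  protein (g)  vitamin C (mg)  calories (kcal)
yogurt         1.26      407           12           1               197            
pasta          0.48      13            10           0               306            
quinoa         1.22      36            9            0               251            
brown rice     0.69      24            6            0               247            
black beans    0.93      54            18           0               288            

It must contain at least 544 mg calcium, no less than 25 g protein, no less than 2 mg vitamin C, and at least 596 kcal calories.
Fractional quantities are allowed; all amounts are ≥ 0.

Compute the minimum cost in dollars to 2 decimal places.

Let x1 = servings of yogurt, x2 = servings of pasta, x3 = servings of quinoa, x4 = servings of brown rice, x5 = servings of black beans.
Minimise 1.26x1 + 0.48x2 + 1.22x3 + 0.69x4 + 0.93x5 subject to:
  407x1 + 13x2 + 36x3 + 24x4 + 54x5 ≥ 544   (calcium)
  12x1 + 10x2 + 9x3 + 6x4 + 18x5 ≥ 25   (protein)
  1x1 ≥ 2   (vitamin C)
  197x1 + 306x2 + 251x3 + 247x4 + 288x5 ≥ 596   (calories)
  x1, x2, x3, x4, x5 ≥ 0.
The minimum-cost mix takes nothing from quinoa, brown rice, black beans — only yogurt, pasta. There the vitamin C and calories constraints are tight.
Solving gives x1 = 2, x2 = 0.6601.
Hence cost = 1.26·2 + 0.48·0.6601 = $2.8368.

$2.84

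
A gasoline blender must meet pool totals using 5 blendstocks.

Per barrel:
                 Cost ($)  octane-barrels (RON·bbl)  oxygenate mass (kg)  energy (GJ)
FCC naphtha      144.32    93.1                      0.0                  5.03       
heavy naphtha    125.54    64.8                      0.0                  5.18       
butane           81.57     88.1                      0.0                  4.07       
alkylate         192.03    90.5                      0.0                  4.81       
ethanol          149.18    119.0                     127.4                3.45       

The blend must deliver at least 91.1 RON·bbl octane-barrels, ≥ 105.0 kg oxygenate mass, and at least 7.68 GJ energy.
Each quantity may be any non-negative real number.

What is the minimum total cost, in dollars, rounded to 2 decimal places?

Let x1 = barrels of FCC naphtha, x2 = barrels of heavy naphtha, x3 = barrels of butane, x4 = barrels of alkylate, x5 = barrels of ethanol.
Minimize 144.32x1 + 125.54x2 + 81.57x3 + 192.03x4 + 149.18x5 s.t.:
  93.1x1 + 64.8x2 + 88.1x3 + 90.5x4 + 119x5 ≥ 91.1   (octane-barrels)
  127.4x5 ≥ 105   (oxygenate mass)
  5.03x1 + 5.18x2 + 4.07x3 + 4.81x4 + 3.45x5 ≥ 7.68   (energy)
  x1, x2, x3, x4, x5 ≥ 0.
The optimal basis is {butane, ethanol}; FCC naphtha, heavy naphtha, alkylate drop out. There the oxygenate mass and energy constraints are tight.
That vertex is x3 = 1.18835, x5 = 0.824176.
Total cost: 81.57·1.18835 + 149.18·0.824176 = 219.8843.

$219.88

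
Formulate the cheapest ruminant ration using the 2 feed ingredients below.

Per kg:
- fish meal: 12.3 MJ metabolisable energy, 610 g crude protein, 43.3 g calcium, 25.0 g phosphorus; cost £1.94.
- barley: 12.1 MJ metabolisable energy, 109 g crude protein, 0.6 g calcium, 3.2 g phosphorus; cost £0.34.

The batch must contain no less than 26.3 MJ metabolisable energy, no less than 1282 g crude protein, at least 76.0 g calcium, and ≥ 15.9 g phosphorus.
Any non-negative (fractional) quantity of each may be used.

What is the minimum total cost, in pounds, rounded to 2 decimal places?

£4.06

Set it up as a linear program. Let x1 = kg of fish meal, x2 = kg of barley.
Minimise 1.94x1 + 0.34x2 s.t.:
  12.3x1 + 12.1x2 ≥ 26.3   (metabolisable energy)
  610x1 + 109x2 ≥ 1282   (crude protein)
  43.3x1 + 0.6x2 ≥ 76   (calcium)
  25x1 + 3.2x2 ≥ 15.9   (phosphorus)
  x1, x2 ≥ 0.
Both inputs are positive at the optimum. There the crude protein and calcium constraints are tight.
So fish meal = 1.726 kg, barley = 2.102 kg.
Hence cost = 1.94·1.726 + 0.34·2.102 = £4.0631.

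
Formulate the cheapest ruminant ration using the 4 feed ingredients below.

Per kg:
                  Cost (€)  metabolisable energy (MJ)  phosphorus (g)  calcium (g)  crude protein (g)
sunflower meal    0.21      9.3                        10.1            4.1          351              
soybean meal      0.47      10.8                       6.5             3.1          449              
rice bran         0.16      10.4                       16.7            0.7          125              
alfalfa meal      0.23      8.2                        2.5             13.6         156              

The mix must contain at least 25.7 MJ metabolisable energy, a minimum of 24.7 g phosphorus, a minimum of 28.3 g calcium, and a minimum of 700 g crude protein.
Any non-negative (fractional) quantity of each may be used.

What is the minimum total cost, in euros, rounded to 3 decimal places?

Let x1 = kg of sunflower meal, x2 = kg of soybean meal, x3 = kg of rice bran, x4 = kg of alfalfa meal.
min 0.21x1 + 0.47x2 + 0.16x3 + 0.23x4 subject to:
  9.3x1 + 10.8x2 + 10.4x3 + 8.2x4 ≥ 25.7   (metabolisable energy)
  10.1x1 + 6.5x2 + 16.7x3 + 2.5x4 ≥ 24.7   (phosphorus)
  4.1x1 + 3.1x2 + 0.7x3 + 13.6x4 ≥ 28.3   (calcium)
  351x1 + 449x2 + 125x3 + 156x4 ≥ 700   (crude protein)
  x1, x2, x3, x4 ≥ 0.
The minimum-cost mix takes nothing from soybean meal — only sunflower meal, rice bran, alfalfa meal. There the phosphorus, calcium, crude protein constraints are tight.
That vertex is x1 = 0.999, x3 = 0.6132, x4 = 1.748.
Hence cost = 0.21·0.999 + 0.16·0.6132 + 0.23·1.748 = €0.70994.

€0.710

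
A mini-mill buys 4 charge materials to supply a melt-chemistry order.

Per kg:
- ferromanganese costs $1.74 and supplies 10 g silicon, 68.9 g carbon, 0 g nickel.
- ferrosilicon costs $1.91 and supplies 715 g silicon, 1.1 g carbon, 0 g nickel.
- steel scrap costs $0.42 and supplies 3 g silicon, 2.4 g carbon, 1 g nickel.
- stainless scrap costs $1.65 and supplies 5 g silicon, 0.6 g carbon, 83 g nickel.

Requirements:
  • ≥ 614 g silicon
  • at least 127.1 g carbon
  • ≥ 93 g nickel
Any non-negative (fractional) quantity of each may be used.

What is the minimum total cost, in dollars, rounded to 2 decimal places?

$6.60

This is a linear program. Let x1 = kg of ferromanganese, x2 = kg of ferrosilicon, x3 = kg of steel scrap, x4 = kg of stainless scrap.
Minimise 1.74x1 + 1.91x2 + 0.42x3 + 1.65x4 subject to:
  10x1 + 715x2 + 3x3 + 5x4 ≥ 614   (silicon)
  68.9x1 + 1.1x2 + 2.4x3 + 0.6x4 ≥ 127.1   (carbon)
  1x3 + 83x4 ≥ 93   (nickel)
  x1, x2, x3, x4 ≥ 0.
The optimal basis is {ferromanganese, ferrosilicon, stainless scrap}; steel scrap drops out. Binding constraints: silicon, carbon, nickel.
Solving gives x1 = 1.8218, x2 = 0.82543, x4 = 1.1205.
Cost = 1.74·1.8218 + 1.91·0.82543 + 1.65·1.1205 = 6.5953.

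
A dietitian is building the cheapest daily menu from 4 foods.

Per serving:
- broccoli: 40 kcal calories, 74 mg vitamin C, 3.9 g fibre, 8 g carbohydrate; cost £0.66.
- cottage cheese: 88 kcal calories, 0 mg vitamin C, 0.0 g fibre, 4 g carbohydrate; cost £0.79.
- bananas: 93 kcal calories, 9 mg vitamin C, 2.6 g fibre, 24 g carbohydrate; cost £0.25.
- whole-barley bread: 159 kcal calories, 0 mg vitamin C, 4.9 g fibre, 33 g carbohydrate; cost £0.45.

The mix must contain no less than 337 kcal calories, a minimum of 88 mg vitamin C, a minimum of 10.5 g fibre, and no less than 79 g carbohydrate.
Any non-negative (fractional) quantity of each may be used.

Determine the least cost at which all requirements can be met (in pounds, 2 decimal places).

Treat it as an LP. Let x1 = servings of broccoli, x2 = servings of cottage cheese, x3 = servings of bananas, x4 = servings of whole-barley bread.
Minimise 0.66x1 + 0.79x2 + 0.25x3 + 0.45x4 subject to:
  40x1 + 88x2 + 93x3 + 159x4 ≥ 337   (calories)
  74x1 + 9x3 ≥ 88   (vitamin C)
  3.9x1 + 2.6x3 + 4.9x4 ≥ 10.5   (fibre)
  8x1 + 4x2 + 24x3 + 33x4 ≥ 79   (carbohydrate)
  x1, x2, x3, x4 ≥ 0.
The optimal basis is {broccoli, bananas}; cottage cheese, whole-barley bread drop out. Binding constraints: calories and vitamin C.
Optimal quantities: broccoli = 0.7898 servings, bananas = 3.284 servings.
Cost = 0.66·0.7898 + 0.25·3.284 = 1.3423.

£1.34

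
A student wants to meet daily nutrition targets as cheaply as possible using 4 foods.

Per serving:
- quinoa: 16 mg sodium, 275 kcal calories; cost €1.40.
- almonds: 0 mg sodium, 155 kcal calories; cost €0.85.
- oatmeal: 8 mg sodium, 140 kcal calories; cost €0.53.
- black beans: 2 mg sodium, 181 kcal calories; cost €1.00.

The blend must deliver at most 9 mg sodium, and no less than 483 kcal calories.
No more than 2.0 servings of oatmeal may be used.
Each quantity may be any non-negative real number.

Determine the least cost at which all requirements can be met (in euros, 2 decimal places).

€2.38

Let x1 = servings of quinoa, x2 = servings of almonds, x3 = servings of oatmeal, x4 = servings of black beans.
Minimize 1.4x1 + 0.85x2 + 0.53x3 + 1x4 subject to:
  16x1 + 8x3 + 2x4 ≤ 9   (sodium)
  275x1 + 155x2 + 140x3 + 181x4 ≥ 483   (calories)
  x3 ≤ 2
  x1, x2, x3, x4 ≥ 0.
At the optimum only almonds, oatmeal are positive (quinoa, black beans = 0). The sodium and calories requirements are met with equality.
Optimal quantities: almonds = 2.1 servings, oatmeal = 1.125 servings.
Objective = 0.85·2.1 + 0.53·1.125 = 2.3813.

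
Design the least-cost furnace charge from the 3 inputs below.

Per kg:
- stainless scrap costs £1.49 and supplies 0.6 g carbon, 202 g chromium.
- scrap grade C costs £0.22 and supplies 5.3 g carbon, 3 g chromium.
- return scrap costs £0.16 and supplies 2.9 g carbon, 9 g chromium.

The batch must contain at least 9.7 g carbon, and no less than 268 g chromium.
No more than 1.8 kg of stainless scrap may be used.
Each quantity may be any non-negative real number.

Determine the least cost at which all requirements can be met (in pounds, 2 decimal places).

£2.27

This is a linear program. Let x1 = kg of stainless scrap, x2 = kg of scrap grade C, x3 = kg of return scrap.
Minimise 1.49x1 + 0.22x2 + 0.16x3 subject to:
  0.6x1 + 5.3x2 + 2.9x3 ≥ 9.7   (carbon)
  202x1 + 3x2 + 9x3 ≥ 268   (chromium)
  x1 ≤ 1.8
  x1, x2, x3 ≥ 0.
The optimal basis is {stainless scrap, return scrap}; scrap grade C drops out. Binding constraints: carbon and chromium.
Solving gives x1 = 1.189, x3 = 3.099.
Cost = 1.49·1.189 + 0.16·3.099 = 2.2675.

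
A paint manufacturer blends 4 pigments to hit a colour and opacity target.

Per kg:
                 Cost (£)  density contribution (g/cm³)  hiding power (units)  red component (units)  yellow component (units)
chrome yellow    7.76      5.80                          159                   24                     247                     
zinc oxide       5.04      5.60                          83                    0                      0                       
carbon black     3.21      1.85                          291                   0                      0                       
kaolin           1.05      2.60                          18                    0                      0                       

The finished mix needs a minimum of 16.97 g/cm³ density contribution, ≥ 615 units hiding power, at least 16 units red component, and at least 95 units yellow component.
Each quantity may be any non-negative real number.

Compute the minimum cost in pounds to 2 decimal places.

This is a linear program. Let x1 = kg of chrome yellow, x2 = kg of zinc oxide, x3 = kg of carbon black, x4 = kg of kaolin.
Minimise 7.76x1 + 5.04x2 + 3.21x3 + 1.05x4 with:
  5.8x1 + 5.6x2 + 1.85x3 + 2.6x4 ≥ 16.97   (density contribution)
  159x1 + 83x2 + 291x3 + 18x4 ≥ 615   (hiding power)
  24x1 ≥ 16   (red component)
  247x1 ≥ 95   (yellow component)
  x1, x2, x3, x4 ≥ 0.
At the optimum only chrome yellow, carbon black, kaolin are positive (zinc oxide = 0). Binding constraints: density contribution, hiding power, red component.
That vertex is x1 = 0.6667, x3 = 1.504, x4 = 3.97.
Cost = 7.76·0.6667 + 3.21·1.504 + 1.05·3.97 = 14.1699.

£14.17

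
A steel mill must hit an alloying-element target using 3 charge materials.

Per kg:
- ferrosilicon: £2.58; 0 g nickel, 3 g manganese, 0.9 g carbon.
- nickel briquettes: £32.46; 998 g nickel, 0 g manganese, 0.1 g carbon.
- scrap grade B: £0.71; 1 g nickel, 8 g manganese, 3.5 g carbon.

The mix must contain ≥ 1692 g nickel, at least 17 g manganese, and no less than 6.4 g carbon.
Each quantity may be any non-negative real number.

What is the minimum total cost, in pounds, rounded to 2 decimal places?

£56.47

Let x1 = kg of ferrosilicon, x2 = kg of nickel briquettes, x3 = kg of scrap grade B.
min 2.58x1 + 32.46x2 + 0.71x3 s.t.:
  998x2 + 1x3 ≥ 1692   (nickel)
  3x1 + 8x3 ≥ 17   (manganese)
  0.9x1 + 0.1x2 + 3.5x3 ≥ 6.4   (carbon)
  x1, x2, x3 ≥ 0.
The optimal basis is {nickel briquettes, scrap grade B}; ferrosilicon drops out. The nickel and manganese requirements are met with equality.
So nickel briquettes = 1.6933 kg, scrap grade B = 2.125 kg.
Objective = 32.46·1.6933 + 0.71·2.125 = 56.4733.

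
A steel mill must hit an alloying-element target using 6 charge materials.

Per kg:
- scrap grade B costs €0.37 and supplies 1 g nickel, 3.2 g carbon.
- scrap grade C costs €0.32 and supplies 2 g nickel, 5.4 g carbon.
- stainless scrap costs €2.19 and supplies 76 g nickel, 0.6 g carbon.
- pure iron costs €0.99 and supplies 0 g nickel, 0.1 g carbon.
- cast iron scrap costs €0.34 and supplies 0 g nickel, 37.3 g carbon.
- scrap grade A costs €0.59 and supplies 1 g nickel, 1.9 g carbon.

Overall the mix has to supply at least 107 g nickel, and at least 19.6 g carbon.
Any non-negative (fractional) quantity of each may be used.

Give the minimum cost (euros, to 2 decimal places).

€3.25

Set it up as a linear program. Let x1 = kg of scrap grade B, x2 = kg of scrap grade C, x3 = kg of stainless scrap, x4 = kg of pure iron, x5 = kg of cast iron scrap, x6 = kg of scrap grade A.
Minimize 0.37x1 + 0.32x2 + 2.19x3 + 0.99x4 + 0.34x5 + 0.59x6 s.t.:
  1x1 + 2x2 + 76x3 + 1x6 ≥ 107   (nickel)
  3.2x1 + 5.4x2 + 0.6x3 + 0.1x4 + 37.3x5 + 1.9x6 ≥ 19.6   (carbon)
  x1, x2, x3, x4, x5, x6 ≥ 0.
The optimal basis is {stainless scrap, cast iron scrap}; scrap grade B, scrap grade C, pure iron, scrap grade A drop out. The nickel and carbon requirements are met with equality.
Solving gives x3 = 1.408, x5 = 0.5028.
Objective = 2.19·1.408 + 0.34·0.5028 = 3.2545.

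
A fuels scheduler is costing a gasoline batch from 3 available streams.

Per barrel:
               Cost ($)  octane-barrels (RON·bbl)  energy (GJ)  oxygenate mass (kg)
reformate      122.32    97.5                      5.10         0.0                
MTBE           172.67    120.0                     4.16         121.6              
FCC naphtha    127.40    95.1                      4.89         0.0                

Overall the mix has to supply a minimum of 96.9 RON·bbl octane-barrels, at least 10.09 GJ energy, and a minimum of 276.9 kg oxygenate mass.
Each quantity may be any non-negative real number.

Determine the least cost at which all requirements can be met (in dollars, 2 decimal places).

Let x1 = barrels of reformate, x2 = barrels of MTBE, x3 = barrels of FCC naphtha.
min 122.32x1 + 172.67x2 + 127.4x3 with:
  97.5x1 + 120x2 + 95.1x3 ≥ 96.9   (octane-barrels)
  5.1x1 + 4.16x2 + 4.89x3 ≥ 10.09   (energy)
  121.6x2 ≥ 276.9   (oxygenate mass)
  x1, x2, x3 ≥ 0.
The optimal basis is {reformate, MTBE}; FCC naphtha drops out. There the energy and oxygenate mass constraints are tight.
Optimal quantities: reformate = 0.121 barrels, MTBE = 2.2771 barrels.
Cost = 122.32·0.121 + 172.67·2.2771 = 407.9876.

$407.99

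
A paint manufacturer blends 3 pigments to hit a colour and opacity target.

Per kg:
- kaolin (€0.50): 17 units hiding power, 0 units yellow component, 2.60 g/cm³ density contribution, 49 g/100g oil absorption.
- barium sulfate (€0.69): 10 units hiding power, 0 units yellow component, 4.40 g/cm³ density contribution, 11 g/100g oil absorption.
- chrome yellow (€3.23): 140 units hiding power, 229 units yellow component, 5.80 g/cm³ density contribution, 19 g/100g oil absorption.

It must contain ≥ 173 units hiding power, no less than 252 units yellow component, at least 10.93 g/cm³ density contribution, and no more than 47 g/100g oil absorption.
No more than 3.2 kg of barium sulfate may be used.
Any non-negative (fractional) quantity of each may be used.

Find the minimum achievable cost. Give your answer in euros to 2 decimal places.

€4.39

Let x1 = kg of kaolin, x2 = kg of barium sulfate, x3 = kg of chrome yellow.
Minimise 0.5x1 + 0.69x2 + 3.23x3 with:
  17x1 + 10x2 + 140x3 ≥ 173   (hiding power)
  229x3 ≥ 252   (yellow component)
  2.6x1 + 4.4x2 + 5.8x3 ≥ 10.93   (density contribution)
  49x1 + 11x2 + 19x3 ≤ 47   (oil absorption)
  x2 ≤ 3.2
  x1, x2, x3 ≥ 0.
The optimal mix uses every input. There the hiding power, density contribution, oil absorption constraints are tight.
Optimal quantities: kaolin = 0.3424 kg, barium sulfate = 0.7812 kg, chrome yellow = 1.138 kg.
Total cost: 0.5·0.3424 + 0.69·0.7812 + 3.23·1.138 = 4.3860.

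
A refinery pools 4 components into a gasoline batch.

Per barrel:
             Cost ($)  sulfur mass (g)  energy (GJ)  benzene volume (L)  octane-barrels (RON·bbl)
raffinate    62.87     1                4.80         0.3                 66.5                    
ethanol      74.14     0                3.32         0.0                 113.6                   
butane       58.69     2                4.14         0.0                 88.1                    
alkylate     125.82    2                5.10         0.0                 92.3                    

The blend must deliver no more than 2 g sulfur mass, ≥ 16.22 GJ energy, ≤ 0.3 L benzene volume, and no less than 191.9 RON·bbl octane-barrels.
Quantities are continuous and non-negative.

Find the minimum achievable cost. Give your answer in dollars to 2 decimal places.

Treat it as an LP. Let x1 = barrels of raffinate, x2 = barrels of ethanol, x3 = barrels of butane, x4 = barrels of alkylate.
min 62.87x1 + 74.14x2 + 58.69x3 + 125.82x4 with:
  1x1 + 2x3 + 2x4 ≤ 2   (sulfur mass)
  4.8x1 + 3.32x2 + 4.14x3 + 5.1x4 ≥ 16.22   (energy)
  0.3x1 ≤ 0.3   (benzene volume)
  66.5x1 + 113.6x2 + 88.1x3 + 92.3x4 ≥ 191.9   (octane-barrels)
  x1, x2, x3, x4 ≥ 0.
At the optimum only raffinate, ethanol, butane are positive (alkylate = 0). Binding constraints: sulfur mass, energy, benzene volume.
Solving gives x1 = 1, x2 = 2.81627, x3 = 0.5.
Hence cost = 62.87·1 + 74.14·2.81627 + 58.69·0.5 = $301.0133.

$301.01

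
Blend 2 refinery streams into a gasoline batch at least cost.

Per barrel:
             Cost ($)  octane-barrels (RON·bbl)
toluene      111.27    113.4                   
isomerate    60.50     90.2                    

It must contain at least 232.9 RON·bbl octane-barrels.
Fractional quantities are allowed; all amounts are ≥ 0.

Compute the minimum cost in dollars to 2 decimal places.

Let x1 = barrels of toluene, x2 = barrels of isomerate.
Minimize 111.27x1 + 60.5x2 s.t.:
  113.4x1 + 90.2x2 ≥ 232.9   (octane-barrels)
  x1, x2 ≥ 0.
The cheapest feasible vertex uses only isomerate; toluene is not used. Binding constraint: octane-barrels.
Solving gives x2 = 2.582.
Hence cost = 60.5·2.582 = $156.2110.

$156.21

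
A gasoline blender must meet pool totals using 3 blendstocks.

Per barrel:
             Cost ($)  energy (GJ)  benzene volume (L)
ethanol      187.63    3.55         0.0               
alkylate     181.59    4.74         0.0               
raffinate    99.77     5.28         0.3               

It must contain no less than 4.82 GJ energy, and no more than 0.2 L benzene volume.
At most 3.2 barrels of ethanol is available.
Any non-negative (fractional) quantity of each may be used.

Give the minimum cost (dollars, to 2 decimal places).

$116.32

Set it up as a linear program. Let x1 = barrels of ethanol, x2 = barrels of alkylate, x3 = barrels of raffinate.
Minimise 187.63x1 + 181.59x2 + 99.77x3 s.t.:
  3.55x1 + 4.74x2 + 5.28x3 ≥ 4.82   (energy)
  0.3x3 ≤ 0.2   (benzene volume)
  x1 ≤ 3.2
  x1, x2, x3 ≥ 0.
The minimum-cost mix takes nothing from ethanol — only alkylate, raffinate. Binding constraints: energy and benzene volume.
So alkylate = 0.27426 barrels, raffinate = 0.66667 barrels.
Cost = 181.59·0.27426 + 99.77·0.66667 = 116.3165.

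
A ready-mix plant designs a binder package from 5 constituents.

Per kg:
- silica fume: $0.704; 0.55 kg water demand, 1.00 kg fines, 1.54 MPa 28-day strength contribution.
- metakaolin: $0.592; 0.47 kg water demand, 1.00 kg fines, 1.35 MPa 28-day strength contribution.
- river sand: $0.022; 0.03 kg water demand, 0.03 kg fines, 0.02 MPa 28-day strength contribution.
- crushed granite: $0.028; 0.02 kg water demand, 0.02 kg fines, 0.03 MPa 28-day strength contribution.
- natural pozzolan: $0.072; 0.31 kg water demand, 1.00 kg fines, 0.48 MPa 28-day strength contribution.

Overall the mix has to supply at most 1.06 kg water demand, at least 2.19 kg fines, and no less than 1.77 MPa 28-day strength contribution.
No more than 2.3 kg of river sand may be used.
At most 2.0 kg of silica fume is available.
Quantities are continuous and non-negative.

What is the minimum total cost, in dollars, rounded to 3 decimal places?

$0.346

Let x1 = kg of silica fume, x2 = kg of metakaolin, x3 = kg of river sand, x4 = kg of crushed granite, x5 = kg of natural pozzolan.
Minimise 0.704x1 + 0.592x2 + 0.022x3 + 0.028x4 + 0.072x5 with:
  0.55x1 + 0.47x2 + 0.03x3 + 0.02x4 + 0.31x5 ≤ 1.06   (water demand)
  1x1 + 1x2 + 0.03x3 + 0.02x4 + 1x5 ≥ 2.19   (fines)
  1.54x1 + 1.35x2 + 0.02x3 + 0.03x4 + 0.48x5 ≥ 1.77   (28-day strength contribution)
  x3 ≤ 2.3
  x1 ≤ 2
  x1, x2, x3, x4, x5 ≥ 0.
At the optimum only metakaolin, natural pozzolan are positive (silica fume, river sand, crushed granite = 0). The water demand and 28-day strength contribution requirements are met with equality.
Optimal quantities: metakaolin = 0.2068 kg, natural pozzolan = 3.106 kg.
Objective = 0.592·0.2068 + 0.072·3.106 = 0.34606.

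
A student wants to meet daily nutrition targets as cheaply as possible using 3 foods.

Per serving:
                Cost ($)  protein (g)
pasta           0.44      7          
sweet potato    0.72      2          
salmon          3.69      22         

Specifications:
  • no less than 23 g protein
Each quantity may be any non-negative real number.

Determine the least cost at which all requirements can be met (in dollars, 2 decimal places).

$1.45

Let x1 = servings of pasta, x2 = servings of sweet potato, x3 = servings of salmon.
Minimize 0.44x1 + 0.72x2 + 3.69x3 s.t.:
  7x1 + 2x2 + 22x3 ≥ 23   (protein)
  x1, x2, x3 ≥ 0.
At the optimum only pasta is positive (sweet potato, salmon = 0). The protein requirement is met with equality.
So pasta = 3.286 servings.
Hence cost = 0.44·3.286 = $1.4458.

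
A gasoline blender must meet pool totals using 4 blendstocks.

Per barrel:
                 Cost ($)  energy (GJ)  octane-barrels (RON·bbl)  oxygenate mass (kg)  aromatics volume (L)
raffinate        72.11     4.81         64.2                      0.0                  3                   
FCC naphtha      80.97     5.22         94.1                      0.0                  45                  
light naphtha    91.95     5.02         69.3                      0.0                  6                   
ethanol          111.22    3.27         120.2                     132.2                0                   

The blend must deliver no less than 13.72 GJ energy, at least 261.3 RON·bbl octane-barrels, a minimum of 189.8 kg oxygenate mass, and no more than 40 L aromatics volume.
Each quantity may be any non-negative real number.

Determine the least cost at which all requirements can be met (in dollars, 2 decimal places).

$294.98

Let x1 = barrels of raffinate, x2 = barrels of FCC naphtha, x3 = barrels of light naphtha, x4 = barrels of ethanol.
Minimise 72.11x1 + 80.97x2 + 91.95x3 + 111.22x4 with:
  4.81x1 + 5.22x2 + 5.02x3 + 3.27x4 ≥ 13.72   (energy)
  64.2x1 + 94.1x2 + 69.3x3 + 120.2x4 ≥ 261.3   (octane-barrels)
  132.2x4 ≥ 189.8   (oxygenate mass)
  3x1 + 45x2 + 6x3 ≤ 40   (aromatics volume)
  x1, x2, x3, x4 ≥ 0.
The optimal basis is {raffinate, ethanol}; FCC naphtha, light naphtha drop out. There the energy and oxygenate mass constraints are tight.
Optimal quantities: raffinate = 1.87635 barrels, ethanol = 1.4357 barrels.
Total cost: 72.11·1.87635 + 111.22·1.4357 = 294.9822.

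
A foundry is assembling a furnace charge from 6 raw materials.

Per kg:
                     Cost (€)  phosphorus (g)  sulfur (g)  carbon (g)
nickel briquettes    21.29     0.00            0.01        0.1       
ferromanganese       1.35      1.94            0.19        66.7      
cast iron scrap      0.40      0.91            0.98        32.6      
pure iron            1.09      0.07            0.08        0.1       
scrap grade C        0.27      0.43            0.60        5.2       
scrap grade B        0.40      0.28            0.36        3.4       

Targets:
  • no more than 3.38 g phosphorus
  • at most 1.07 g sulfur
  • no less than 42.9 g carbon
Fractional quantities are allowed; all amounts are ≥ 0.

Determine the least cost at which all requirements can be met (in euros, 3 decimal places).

This is a linear program. Let x1 = kg of nickel briquettes, x2 = kg of ferromanganese, x3 = kg of cast iron scrap, x4 = kg of pure iron, x5 = kg of scrap grade C, x6 = kg of scrap grade B.
Minimize 21.29x1 + 1.35x2 + 0.4x3 + 1.09x4 + 0.27x5 + 0.4x6 s.t.:
  1.94x2 + 0.91x3 + 0.07x4 + 0.43x5 + 0.28x6 ≤ 3.38   (phosphorus)
  0.01x1 + 0.19x2 + 0.98x3 + 0.08x4 + 0.6x5 + 0.36x6 ≤ 1.07   (sulfur)
  0.1x1 + 66.7x2 + 32.6x3 + 0.1x4 + 5.2x5 + 3.4x6 ≥ 42.9   (carbon)
  x1, x2, x3, x4, x5, x6 ≥ 0.
At the optimum only ferromanganese, cast iron scrap are positive (nickel briquettes, pure iron, scrap grade C, scrap grade B = 0). The sulfur and carbon requirements are met with equality.
Optimal quantities: ferromanganese = 0.121 kg, cast iron scrap = 1.068 kg.
Total cost: 1.35·0.121 + 0.4·1.068 = 0.59055.

€0.591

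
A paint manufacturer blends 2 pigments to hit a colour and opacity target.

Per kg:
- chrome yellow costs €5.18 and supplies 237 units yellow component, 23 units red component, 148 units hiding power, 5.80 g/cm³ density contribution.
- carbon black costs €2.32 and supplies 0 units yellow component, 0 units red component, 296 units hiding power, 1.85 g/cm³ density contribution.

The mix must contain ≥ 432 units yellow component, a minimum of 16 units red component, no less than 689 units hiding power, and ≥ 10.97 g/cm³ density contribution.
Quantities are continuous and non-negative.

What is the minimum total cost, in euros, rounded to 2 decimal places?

Let x1 = kg of chrome yellow, x2 = kg of carbon black.
Minimize 5.18x1 + 2.32x2 subject to:
  237x1 ≥ 432   (yellow component)
  23x1 ≥ 16   (red component)
  148x1 + 296x2 ≥ 689   (hiding power)
  5.8x1 + 1.85x2 ≥ 10.97   (density contribution)
  x1, x2 ≥ 0.
Both inputs are positive at the optimum. The yellow component and hiding power requirements are met with equality.
Optimal quantities: chrome yellow = 1.823 kg, carbon black = 1.416 kg.
Cost = 5.18·1.823 + 2.32·1.416 = 12.7283.

€12.73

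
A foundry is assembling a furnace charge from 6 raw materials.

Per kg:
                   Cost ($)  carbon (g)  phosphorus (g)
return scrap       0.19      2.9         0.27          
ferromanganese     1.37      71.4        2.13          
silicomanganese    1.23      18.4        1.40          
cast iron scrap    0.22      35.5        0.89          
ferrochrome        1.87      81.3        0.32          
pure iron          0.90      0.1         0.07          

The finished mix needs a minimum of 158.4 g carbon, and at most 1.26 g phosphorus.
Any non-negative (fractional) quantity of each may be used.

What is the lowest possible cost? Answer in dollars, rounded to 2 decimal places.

Treat it as an LP. Let x1 = kg of return scrap, x2 = kg of ferromanganese, x3 = kg of silicomanganese, x4 = kg of cast iron scrap, x5 = kg of ferrochrome, x6 = kg of pure iron.
Minimise 0.19x1 + 1.37x2 + 1.23x3 + 0.22x4 + 1.87x5 + 0.9x6 with:
  2.9x1 + 71.4x2 + 18.4x3 + 35.5x4 + 81.3x5 + 0.1x6 ≥ 158.4   (carbon)
  0.27x1 + 2.13x2 + 1.4x3 + 0.89x4 + 0.32x5 + 0.07x6 ≤ 1.26   (phosphorus)
  x1, x2, x3, x4, x5, x6 ≥ 0.
The optimal basis is {cast iron scrap, ferrochrome}; return scrap, ferromanganese, silicomanganese, pure iron drop out. There the carbon and phosphorus constraints are tight.
Optimal quantities: cast iron scrap = 0.8484 kg, ferrochrome = 1.578 kg.
Total cost: 0.22·0.8484 + 1.87·1.578 = 3.1375.

$3.14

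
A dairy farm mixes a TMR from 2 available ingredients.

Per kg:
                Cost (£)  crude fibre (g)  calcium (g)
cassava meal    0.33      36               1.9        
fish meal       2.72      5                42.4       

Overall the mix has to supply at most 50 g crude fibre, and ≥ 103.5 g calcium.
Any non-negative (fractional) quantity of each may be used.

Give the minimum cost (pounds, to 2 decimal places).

Let x1 = kg of cassava meal, x2 = kg of fish meal.
Minimize 0.33x1 + 2.72x2 with:
  36x1 + 5x2 ≤ 50   (crude fibre)
  1.9x1 + 42.4x2 ≥ 103.5   (calcium)
  x1, x2 ≥ 0.
The optimal basis is {fish meal}; cassava meal drops out. Binding constraint: calcium.
Solving gives x2 = 2.441.
Total cost: 2.72·2.441 = 6.6395.

£6.64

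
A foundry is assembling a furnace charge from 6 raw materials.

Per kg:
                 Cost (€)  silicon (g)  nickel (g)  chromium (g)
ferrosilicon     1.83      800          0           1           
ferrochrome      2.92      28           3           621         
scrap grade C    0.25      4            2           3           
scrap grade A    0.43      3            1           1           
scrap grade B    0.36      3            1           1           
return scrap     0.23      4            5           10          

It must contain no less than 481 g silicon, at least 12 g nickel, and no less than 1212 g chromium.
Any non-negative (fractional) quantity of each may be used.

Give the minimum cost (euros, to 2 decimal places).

€6.89

Set it up as a linear program. Let x1 = kg of ferrosilicon, x2 = kg of ferrochrome, x3 = kg of scrap grade C, x4 = kg of scrap grade A, x5 = kg of scrap grade B, x6 = kg of return scrap.
min 1.83x1 + 2.92x2 + 0.25x3 + 0.43x4 + 0.36x5 + 0.23x6 subject to:
  800x1 + 28x2 + 4x3 + 3x4 + 3x5 + 4x6 ≥ 481   (silicon)
  3x2 + 2x3 + 1x4 + 1x5 + 5x6 ≥ 12   (nickel)
  1x1 + 621x2 + 3x3 + 1x4 + 1x5 + 10x6 ≥ 1212   (chromium)
  x1, x2, x3, x4, x5, x6 ≥ 0.
At the optimum only ferrosilicon, ferrochrome, return scrap are positive (scrap grade C, scrap grade A, scrap grade B = 0). The silicon, nickel, chromium requirements are met with equality.
So ferrosilicon = 0.5275 kg, ferrochrome = 1.931 kg, return scrap = 1.241 kg.
Total cost: 1.83·0.5275 + 2.92·1.931 + 0.23·1.241 = 6.8893.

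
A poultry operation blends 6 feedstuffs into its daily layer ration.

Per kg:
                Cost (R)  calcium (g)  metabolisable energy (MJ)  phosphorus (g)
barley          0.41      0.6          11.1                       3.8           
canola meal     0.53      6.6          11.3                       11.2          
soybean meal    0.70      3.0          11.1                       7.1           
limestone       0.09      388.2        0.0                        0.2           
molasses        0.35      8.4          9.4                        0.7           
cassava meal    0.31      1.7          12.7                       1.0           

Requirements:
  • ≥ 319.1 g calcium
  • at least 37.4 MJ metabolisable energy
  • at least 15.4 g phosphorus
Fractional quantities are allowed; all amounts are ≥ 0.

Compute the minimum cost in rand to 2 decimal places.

R1.29

Let x1 = kg of barley, x2 = kg of canola meal, x3 = kg of soybean meal, x4 = kg of limestone, x5 = kg of molasses, x6 = kg of cassava meal.
Minimise 0.41x1 + 0.53x2 + 0.7x3 + 0.09x4 + 0.35x5 + 0.31x6 s.t.:
  0.6x1 + 6.6x2 + 3x3 + 388.2x4 + 8.4x5 + 1.7x6 ≥ 319.1   (calcium)
  11.1x1 + 11.3x2 + 11.1x3 + 9.4x5 + 12.7x6 ≥ 37.4   (metabolisable energy)
  3.8x1 + 11.2x2 + 7.1x3 + 0.2x4 + 0.7x5 + 1x6 ≥ 15.4   (phosphorus)
  x1, x2, x3, x4, x5, x6 ≥ 0.
At the optimum only canola meal, limestone, cassava meal are positive (barley, soybean meal, molasses = 0). Binding constraints: calcium, metabolisable energy, phosphorus.
That vertex is x2 = 1.193, x4 = 0.7935, x6 = 1.884.
Objective = 0.53·1.193 + 0.09·0.7935 + 0.31·1.884 = 1.2877.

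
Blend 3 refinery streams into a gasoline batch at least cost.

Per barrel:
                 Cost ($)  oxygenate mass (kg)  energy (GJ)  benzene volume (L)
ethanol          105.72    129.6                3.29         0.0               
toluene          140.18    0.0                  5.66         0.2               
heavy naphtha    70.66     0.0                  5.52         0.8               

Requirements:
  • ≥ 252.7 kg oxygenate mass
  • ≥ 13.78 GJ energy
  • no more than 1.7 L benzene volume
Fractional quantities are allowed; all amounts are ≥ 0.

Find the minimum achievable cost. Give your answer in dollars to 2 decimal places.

$300.42

Set it up as a linear program. Let x1 = barrels of ethanol, x2 = barrels of toluene, x3 = barrels of heavy naphtha.
Minimize 105.72x1 + 140.18x2 + 70.66x3 subject to:
  129.6x1 ≥ 252.7   (oxygenate mass)
  3.29x1 + 5.66x2 + 5.52x3 ≥ 13.78   (energy)
  0.2x2 + 0.8x3 ≤ 1.7   (benzene volume)
  x1, x2, x3 ≥ 0.
The optimal basis is {ethanol, heavy naphtha}; toluene drops out. The oxygenate mass and energy requirements are met with equality.
Optimal quantities: ethanol = 1.94985 barrels, heavy naphtha = 1.33424 barrels.
Objective = 105.72·1.94985 + 70.66·1.33424 = 300.4155.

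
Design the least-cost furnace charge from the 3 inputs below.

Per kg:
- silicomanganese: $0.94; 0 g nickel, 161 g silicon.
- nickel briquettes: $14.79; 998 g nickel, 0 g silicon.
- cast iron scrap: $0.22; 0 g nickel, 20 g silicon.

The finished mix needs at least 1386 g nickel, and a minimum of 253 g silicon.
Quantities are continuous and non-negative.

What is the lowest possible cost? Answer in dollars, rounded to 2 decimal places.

$22.02

This is a linear program. Let x1 = kg of silicomanganese, x2 = kg of nickel briquettes, x3 = kg of cast iron scrap.
Minimise 0.94x1 + 14.79x2 + 0.22x3 subject to:
  998x2 ≥ 1386   (nickel)
  161x1 + 20x3 ≥ 253   (silicon)
  x1, x2, x3 ≥ 0.
The optimal basis is {silicomanganese, nickel briquettes}; cast iron scrap drops out. Binding constraints: nickel and silicon.
Optimal quantities: silicomanganese = 1.571 kg, nickel briquettes = 1.389 kg.
Hence cost = 0.94·1.571 + 14.79·1.389 = $22.0201.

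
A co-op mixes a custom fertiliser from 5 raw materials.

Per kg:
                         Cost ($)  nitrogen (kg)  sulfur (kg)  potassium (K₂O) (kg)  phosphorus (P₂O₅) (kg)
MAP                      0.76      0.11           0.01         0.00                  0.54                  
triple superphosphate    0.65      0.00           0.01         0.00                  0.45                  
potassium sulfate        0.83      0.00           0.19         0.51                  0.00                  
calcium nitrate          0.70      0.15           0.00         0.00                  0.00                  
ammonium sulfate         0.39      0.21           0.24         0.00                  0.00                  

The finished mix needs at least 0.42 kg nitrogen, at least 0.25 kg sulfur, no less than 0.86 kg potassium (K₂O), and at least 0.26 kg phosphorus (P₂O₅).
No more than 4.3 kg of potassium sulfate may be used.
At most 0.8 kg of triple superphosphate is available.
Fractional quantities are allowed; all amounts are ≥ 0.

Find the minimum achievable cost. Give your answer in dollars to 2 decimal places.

$2.45

This is a linear program. Let x1 = kg of MAP, x2 = kg of triple superphosphate, x3 = kg of potassium sulfate, x4 = kg of calcium nitrate, x5 = kg of ammonium sulfate.
Minimize 0.76x1 + 0.65x2 + 0.83x3 + 0.7x4 + 0.39x5 subject to:
  0.11x1 + 0.15x4 + 0.21x5 ≥ 0.42   (nitrogen)
  0.01x1 + 0.01x2 + 0.19x3 + 0.24x5 ≥ 0.25   (sulfur)
  0.51x3 ≥ 0.86   (potassium (K₂O))
  0.54x1 + 0.45x2 ≥ 0.26   (phosphorus (P₂O₅))
  x3 ≤ 4.3
  x2 ≤ 0.8
  x1, x2, x3, x4, x5 ≥ 0.
The optimal basis is {MAP, potassium sulfate, ammonium sulfate}; triple superphosphate, calcium nitrate drop out. The nitrogen, potassium (K₂O), phosphorus (P₂O₅) requirements are met with equality.
So MAP = 0.4815 kg, potassium sulfate = 1.686 kg, ammonium sulfate = 1.748 kg.
Total cost: 0.76·0.4815 + 0.83·1.686 + 0.39·1.748 = 2.4470.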